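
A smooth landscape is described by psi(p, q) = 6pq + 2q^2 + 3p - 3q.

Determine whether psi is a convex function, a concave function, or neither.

psi is quadratic, so its Hessian is the constant matrix H = [[0, 6], [6, 4]].
det(H) = -36, tr(H) = 4.
det(H) < 0, so H is indefinite: neither convex nor concave.

neither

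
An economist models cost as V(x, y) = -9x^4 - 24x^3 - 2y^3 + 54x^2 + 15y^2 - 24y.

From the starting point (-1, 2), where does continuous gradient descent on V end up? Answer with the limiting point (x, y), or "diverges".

V is separable, so gradient descent decouples: x follows -∂V/∂x, y follows -∂V/∂y.
∂V/∂x = -36x(x - 1)(x + 3); at x=-1 this is -144, so x increases.
∂V/∂y = -6(y - 4)(y - 1); at y=2 this is 12, so y decreases.
x converges to its nearest critical value 0 (a local min of the x-part); y converges to 1. The iterate converges to (0, 1).

(0, 1)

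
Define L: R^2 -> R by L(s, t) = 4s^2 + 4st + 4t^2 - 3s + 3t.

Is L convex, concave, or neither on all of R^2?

convex

L is quadratic, so its Hessian is the constant matrix H = [[8, 4], [4, 8]].
det(H) = 48, tr(H) = 16.
det(H) > 0 and tr(H) > 0, so H is positive definite everywhere: convex.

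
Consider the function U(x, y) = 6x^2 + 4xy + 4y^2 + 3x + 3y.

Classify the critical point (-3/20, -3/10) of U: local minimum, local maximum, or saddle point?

local minimum

The Hessian of U is constant: H = [[12, 4], [4, 8]].
det(H) = 12·8 − 4² = 80.
det(H) > 0 and tr(H) = 20 > 0, so H is positive definite and the point is a local minimum.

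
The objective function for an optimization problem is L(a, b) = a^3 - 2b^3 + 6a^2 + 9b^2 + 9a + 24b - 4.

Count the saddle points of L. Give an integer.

2

L separates as a function of a plus a function of b, so ∇L=0 decouples.
∂L/∂a = 3(a + 1)(a + 3) = 0 at a ∈ {-3, -1}; ∂L/∂b = -6(b - 4)(b + 1) = 0 at b ∈ {-1, 4}.
The Hessian is diagonal: diag(L_aa, L_bb). Second derivatives: L_aa(-3)=-6, L_aa(-1)=6; L_bb(-1)=30, L_bb(4)=-30.
Saddle points occur where the two diagonal entries have opposite signs: (-3, -1), (-1, 4). Count: 2.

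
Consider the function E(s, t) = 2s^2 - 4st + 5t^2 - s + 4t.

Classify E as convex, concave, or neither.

E is quadratic, so its Hessian is the constant matrix H = [[4, -4], [-4, 10]].
det(H) = 24, tr(H) = 14.
det(H) > 0 and tr(H) > 0, so H is positive definite everywhere: convex.

convex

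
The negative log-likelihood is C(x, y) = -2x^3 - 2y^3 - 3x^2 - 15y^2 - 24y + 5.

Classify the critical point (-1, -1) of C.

saddle point

The mixed partial ∂²C/∂x∂y is 0, so the Hessian at any point is diag(C_xx, C_yy) = diag(-6(2x + 1), -6(2y + 5)).
At (-1, -1): H = diag(6, -18).
The eigenvalues have opposite signs, so H is indefinite: a saddle point.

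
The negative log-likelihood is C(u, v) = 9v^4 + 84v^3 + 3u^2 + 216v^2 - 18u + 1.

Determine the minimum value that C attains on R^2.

-26

C(u,v) separates as P(u) + Q(v) + 1, so its minimum is min P + min Q + 1.
P'(u) = 6u - 18 vanishes at u ∈ {3}; Q'(v) = 36v(v + 3)(v + 4) vanishes at v ∈ {-4, -3, 0}.
Local minima of P (where P''>0): P(3)=-27. Local minima of Q: Q(-4)=384, Q(0)=0.
So the global minimum of C is P(3) + Q(0) + 1 = -27 + 0 + 1 = -26, attained at (3, 0).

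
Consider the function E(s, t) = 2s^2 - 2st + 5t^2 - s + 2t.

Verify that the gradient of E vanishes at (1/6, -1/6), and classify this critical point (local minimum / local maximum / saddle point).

∇E = (4s - 2t - 1, -2s + 10t + 2); substituting (1/6, -1/6) gives ∇E = (0, 0), so (1/6, -1/6) is indeed a critical point.
The Hessian of E is constant: H = [[4, -2], [-2, 10]].
det(H) = 4·10 − (-2)² = 36.
det(H) > 0 and tr(H) = 14 > 0, so H is positive definite and the point is a local minimum.

local minimum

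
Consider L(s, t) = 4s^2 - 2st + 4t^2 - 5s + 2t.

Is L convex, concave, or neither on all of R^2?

L is quadratic, so its Hessian is the constant matrix H = [[8, -2], [-2, 8]].
det(H) = 60, tr(H) = 16.
det(H) > 0 and tr(H) > 0, so H is positive definite everywhere: convex.

convex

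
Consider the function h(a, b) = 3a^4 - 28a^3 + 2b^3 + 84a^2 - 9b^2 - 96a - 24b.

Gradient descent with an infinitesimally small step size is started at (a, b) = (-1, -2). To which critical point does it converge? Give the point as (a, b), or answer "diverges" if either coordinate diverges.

diverges

h is separable, so gradient descent decouples: a follows -∂h/∂a, b follows -∂h/∂b.
∂h/∂a = 12(a - 4)(a - 2)(a - 1); at a=-1 this is -360, so a increases.
∂h/∂b = 6(b - 4)(b + 1); at b=-2 this is 36, so b decreases.
The b-coordinate has no critical point in that direction and runs off to infinity.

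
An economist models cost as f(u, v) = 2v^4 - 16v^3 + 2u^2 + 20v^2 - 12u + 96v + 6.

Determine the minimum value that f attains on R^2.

-70

f(u,v) separates as P(u) + Q(v) + 6, so its minimum is min P + min Q + 6.
P'(u) = 4u - 12 vanishes at u ∈ {3}; Q'(v) = 8(v - 4)(v - 3)(v + 1) vanishes at v ∈ {-1, 3, 4}.
Local minima of P (where P''>0): P(3)=-18. Local minima of Q: Q(-1)=-58, Q(4)=192.
So the global minimum of f is P(3) + Q(-1) + 6 = -18 − 58 + 6 = -70, attained at (3, -1).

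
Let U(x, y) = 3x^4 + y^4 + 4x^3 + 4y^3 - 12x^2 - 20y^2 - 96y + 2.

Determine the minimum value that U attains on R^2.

-309

U(x,y) separates as P(x) + Q(y) + 2, so its minimum is min P + min Q + 2.
P'(x) = 12x(x - 1)(x + 2) vanishes at x ∈ {-2, 0, 1}; Q'(y) = 4(y - 3)(y + 2)(y + 4) vanishes at y ∈ {-4, -2, 3}.
Local minima of P (where P''>0): P(-2)=-32, P(1)=-5. Local minima of Q: Q(-4)=64, Q(3)=-279.
So the global minimum of U is P(-2) + Q(3) + 2 = -32 − 279 + 2 = -309, attained at (-2, 3).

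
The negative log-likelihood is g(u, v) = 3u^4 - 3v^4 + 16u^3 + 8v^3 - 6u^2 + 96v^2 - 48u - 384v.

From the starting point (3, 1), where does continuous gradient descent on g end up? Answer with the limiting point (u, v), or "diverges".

g is separable, so gradient descent decouples: u follows -∂g/∂u, v follows -∂g/∂v.
∂g/∂u = 12(u - 1)(u + 1)(u + 4); at u=3 this is 672, so u decreases.
∂g/∂v = -12(v - 4)(v - 2)(v + 4); at v=1 this is -180, so v increases.
u converges to its nearest critical value 1 (a local min of the u-part); v converges to 2. The iterate converges to (1, 2).

(1, 2)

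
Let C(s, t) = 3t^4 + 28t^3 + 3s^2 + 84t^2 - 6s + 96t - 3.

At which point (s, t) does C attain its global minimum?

(1, -4)

C(s,t) separates as P(s) + Q(t) − 3, so its minimum is min P + min Q − 3.
P'(s) = 6s - 6 vanishes at s ∈ {1}; Q'(t) = 12(t + 1)(t + 2)(t + 4) vanishes at t ∈ {-4, -2, -1}.
Local minima of P (where P''>0): P(1)=-3. Local minima of Q: Q(-4)=-64, Q(-1)=-37.
So the global minimum of C is P(1) + Q(-4) − 3 = -3 − 64 − 3 = -70, attained at (1, -4).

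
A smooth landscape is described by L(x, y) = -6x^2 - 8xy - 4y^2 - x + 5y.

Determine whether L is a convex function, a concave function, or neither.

L is quadratic, so its Hessian is the constant matrix H = [[-12, -8], [-8, -8]].
det(H) = 32, tr(H) = -20.
det(H) > 0 and tr(H) < 0, so H is negative definite everywhere: concave.

concave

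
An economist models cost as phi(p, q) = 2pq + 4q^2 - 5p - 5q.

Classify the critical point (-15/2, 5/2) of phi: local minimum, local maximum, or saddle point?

The Hessian of phi is constant: H = [[0, 2], [2, 8]].
det(H) = 0·8 − 2² = -4.
Since det(H) < 0, H is indefinite and the critical point is a saddle point.

saddle point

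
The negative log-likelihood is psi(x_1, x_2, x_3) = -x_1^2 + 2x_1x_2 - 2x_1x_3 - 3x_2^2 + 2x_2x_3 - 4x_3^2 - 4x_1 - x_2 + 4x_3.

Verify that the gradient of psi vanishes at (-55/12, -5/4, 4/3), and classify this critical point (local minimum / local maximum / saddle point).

∇psi = (-2x_1 + 2x_2 - 2x_3 - 4, 2x_1 - 6x_2 + 2x_3 - 1, -2x_1 + 2x_2 - 8x_3 + 4); substituting (-55/12, -5/4, 4/3) gives ∇psi = (0, 0, 0), so (-55/12, -5/4, 4/3) is indeed a critical point.
The Hessian is constant: H = [[-2, 2, -2], [2, -6, 2], [-2, 2, -8]].
Leading principal minors: Δ₁ = -2, Δ₂ = 8, Δ₃ = -48.
The minors alternate sign starting negative (−, +, −), so H is negative definite: a local maximum.

local maximum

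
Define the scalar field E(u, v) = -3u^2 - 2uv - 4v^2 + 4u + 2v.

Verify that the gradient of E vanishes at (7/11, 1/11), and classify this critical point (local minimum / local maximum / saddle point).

∇E = (-6u - 2v + 4, -2u - 8v + 2); substituting (7/11, 1/11) gives ∇E = (0, 0), so (7/11, 1/11) is indeed a critical point.
The Hessian of E is constant: H = [[-6, -2], [-2, -8]].
det(H) = (-6)·(-8) − (-2)² = 44.
det(H) > 0 and tr(H) = -14 < 0, so H is negative definite and the point is a local maximum.

local maximum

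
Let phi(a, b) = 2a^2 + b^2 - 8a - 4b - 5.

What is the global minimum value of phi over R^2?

phi(a,b) separates as P(a) + Q(b) − 5, so its minimum is min P + min Q − 5.
P'(a) = 4a - 8 vanishes at a ∈ {2}; Q'(b) = 2b - 4 vanishes at b ∈ {2}.
Local minima of P (where P''>0): P(2)=-8. Local minima of Q: Q(2)=-4.
So the global minimum of phi is P(2) + Q(2) − 5 = -8 − 4 − 5 = -17, attained at (2, 2).

-17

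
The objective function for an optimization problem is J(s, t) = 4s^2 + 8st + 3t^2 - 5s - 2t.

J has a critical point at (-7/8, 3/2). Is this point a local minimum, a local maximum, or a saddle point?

The Hessian of J is constant: H = [[8, 8], [8, 6]].
det(H) = 8·6 − 8² = -16.
Since det(H) < 0, H is indefinite and the critical point is a saddle point.

saddle point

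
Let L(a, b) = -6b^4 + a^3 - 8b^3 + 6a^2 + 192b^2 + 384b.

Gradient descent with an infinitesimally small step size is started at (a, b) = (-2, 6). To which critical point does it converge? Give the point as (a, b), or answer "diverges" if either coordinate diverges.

L is separable, so gradient descent decouples: a follows -∂L/∂a, b follows -∂L/∂b.
∂L/∂a = 3a(a + 4); at a=-2 this is -12, so a increases.
∂L/∂b = -24(b - 4)(b + 1)(b + 4); at b=6 this is -3360, so b increases.
The b-coordinate has no critical point in that direction and runs off to infinity.

diverges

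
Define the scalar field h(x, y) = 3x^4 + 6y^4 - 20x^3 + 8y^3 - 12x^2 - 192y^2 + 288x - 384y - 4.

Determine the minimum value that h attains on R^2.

-2980

h(x,y) separates as P(x) + Q(y) − 4, so its minimum is min P + min Q − 4.
P'(x) = 12(x - 4)(x - 3)(x + 2) vanishes at x ∈ {-2, 3, 4}; Q'(y) = 24(y - 4)(y + 1)(y + 4) vanishes at y ∈ {-4, -1, 4}.
Local minima of P (where P''>0): P(-2)=-416, P(4)=448. Local minima of Q: Q(-4)=-512, Q(4)=-2560.
So the global minimum of h is P(-2) + Q(4) − 4 = -416 − 2560 − 4 = -2980, attained at (-2, 4).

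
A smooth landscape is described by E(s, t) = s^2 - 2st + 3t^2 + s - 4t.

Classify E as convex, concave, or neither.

E is quadratic, so its Hessian is the constant matrix H = [[2, -2], [-2, 6]].
det(H) = 8, tr(H) = 8.
det(H) > 0 and tr(H) > 0, so H is positive definite everywhere: convex.

convex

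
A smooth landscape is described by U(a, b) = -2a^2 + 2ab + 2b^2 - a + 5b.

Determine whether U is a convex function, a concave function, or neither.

U is quadratic, so its Hessian is the constant matrix H = [[-4, 2], [2, 4]].
det(H) = -20, tr(H) = 0.
det(H) < 0, so H is indefinite: neither convex nor concave.

neither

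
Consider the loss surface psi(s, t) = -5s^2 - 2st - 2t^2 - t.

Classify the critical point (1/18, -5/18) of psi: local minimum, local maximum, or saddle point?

local maximum

The Hessian of psi is constant: H = [[-10, -2], [-2, -4]].
det(H) = (-10)·(-4) − (-2)² = 36.
det(H) > 0 and tr(H) = -14 < 0, so H is negative definite and the point is a local maximum.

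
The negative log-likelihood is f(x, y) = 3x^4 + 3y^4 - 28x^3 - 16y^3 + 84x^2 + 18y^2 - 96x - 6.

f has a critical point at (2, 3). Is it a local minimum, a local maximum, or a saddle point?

The mixed partial ∂²f/∂x∂y is 0, so the Hessian at any point is diag(f_xx, f_yy) = diag(12(3x^2 - 14x + 14), 12(3y^2 - 8y + 3)).
At (2, 3): H = diag(-24, 72).
The eigenvalues have opposite signs, so H is indefinite: a saddle point.

saddle point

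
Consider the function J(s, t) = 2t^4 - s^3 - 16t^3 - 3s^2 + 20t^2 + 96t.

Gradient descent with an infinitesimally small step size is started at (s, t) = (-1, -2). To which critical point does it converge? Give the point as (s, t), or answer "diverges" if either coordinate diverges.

J is separable, so gradient descent decouples: s follows -∂J/∂s, t follows -∂J/∂t.
∂J/∂s = -3s(s + 2); at s=-1 this is 3, so s decreases.
∂J/∂t = 8(t - 4)(t - 3)(t + 1); at t=-2 this is -240, so t increases.
s converges to its nearest critical value -2 (a local min of the s-part); t converges to -1. The iterate converges to (-2, -1).

(-2, -1)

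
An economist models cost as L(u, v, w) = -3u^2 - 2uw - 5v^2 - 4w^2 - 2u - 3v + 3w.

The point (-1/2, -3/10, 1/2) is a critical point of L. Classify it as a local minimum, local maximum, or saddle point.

The Hessian is constant: H = [[-6, 0, -2], [0, -10, 0], [-2, 0, -8]].
Leading principal minors: Δ₁ = -6, Δ₂ = 60, Δ₃ = -440.
The minors alternate sign starting negative (−, +, −), so H is negative definite: a local maximum.

local maximum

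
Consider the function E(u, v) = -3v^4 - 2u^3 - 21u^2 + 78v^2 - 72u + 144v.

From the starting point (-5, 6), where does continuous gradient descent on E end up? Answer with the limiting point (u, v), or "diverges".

diverges

E is separable, so gradient descent decouples: u follows -∂E/∂u, v follows -∂E/∂v.
∂E/∂u = -6(u + 3)(u + 4); at u=-5 this is -12, so u increases.
∂E/∂v = -12(v - 4)(v + 1)(v + 3); at v=6 this is -1512, so v increases.
The v-coordinate has no critical point in that direction and runs off to infinity.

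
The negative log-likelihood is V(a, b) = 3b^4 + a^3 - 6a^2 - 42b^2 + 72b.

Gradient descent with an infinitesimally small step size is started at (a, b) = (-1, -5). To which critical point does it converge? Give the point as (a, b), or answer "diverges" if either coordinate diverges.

diverges

V is separable, so gradient descent decouples: a follows -∂V/∂a, b follows -∂V/∂b.
∂V/∂a = 3a(a - 4); at a=-1 this is 15, so a decreases.
∂V/∂b = 12(b - 2)(b - 1)(b + 3); at b=-5 this is -1008, so b increases.
The a-coordinate has no critical point in that direction and runs off to infinity.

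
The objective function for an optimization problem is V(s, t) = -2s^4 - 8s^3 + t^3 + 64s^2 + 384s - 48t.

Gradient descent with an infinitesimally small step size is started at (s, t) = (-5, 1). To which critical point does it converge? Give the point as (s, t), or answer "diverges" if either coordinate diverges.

V is separable, so gradient descent decouples: s follows -∂V/∂s, t follows -∂V/∂t.
∂V/∂s = -8(s - 4)(s + 3)(s + 4); at s=-5 this is 144, so s decreases.
∂V/∂t = 3(t - 4)(t + 4); at t=1 this is -45, so t increases.
The s-coordinate has no critical point in that direction and runs off to infinity.

diverges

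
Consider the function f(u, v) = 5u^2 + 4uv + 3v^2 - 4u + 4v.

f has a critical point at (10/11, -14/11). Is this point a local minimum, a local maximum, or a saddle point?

local minimum

The Hessian of f is constant: H = [[10, 4], [4, 6]].
det(H) = 10·6 − 4² = 44.
det(H) > 0 and tr(H) = 16 > 0, so H is positive definite and the point is a local minimum.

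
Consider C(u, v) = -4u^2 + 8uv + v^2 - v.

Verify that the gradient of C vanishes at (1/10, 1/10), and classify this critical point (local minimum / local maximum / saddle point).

saddle point

∇C = (-8u + 8v, 8u + 2v - 1); substituting (1/10, 1/10) gives ∇C = (0, 0), so (1/10, 1/10) is indeed a critical point.
The Hessian of C is constant: H = [[-8, 8], [8, 2]].
det(H) = (-8)·2 − 8² = -80.
Since det(H) < 0, H is indefinite and the critical point is a saddle point.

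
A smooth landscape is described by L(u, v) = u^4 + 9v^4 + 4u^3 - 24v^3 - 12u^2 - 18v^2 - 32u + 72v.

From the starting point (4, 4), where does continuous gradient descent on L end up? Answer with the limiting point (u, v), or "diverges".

(2, 2)

L is separable, so gradient descent decouples: u follows -∂L/∂u, v follows -∂L/∂v.
∂L/∂u = 4(u - 2)(u + 1)(u + 4); at u=4 this is 320, so u decreases.
∂L/∂v = 36(v - 2)(v - 1)(v + 1); at v=4 this is 1080, so v decreases.
u converges to its nearest critical value 2 (a local min of the u-part); v converges to 2. The iterate converges to (2, 2).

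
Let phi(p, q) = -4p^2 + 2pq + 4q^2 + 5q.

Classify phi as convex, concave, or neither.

neither

phi is quadratic, so its Hessian is the constant matrix H = [[-8, 2], [2, 8]].
det(H) = -68, tr(H) = 0.
det(H) < 0, so H is indefinite: neither convex nor concave.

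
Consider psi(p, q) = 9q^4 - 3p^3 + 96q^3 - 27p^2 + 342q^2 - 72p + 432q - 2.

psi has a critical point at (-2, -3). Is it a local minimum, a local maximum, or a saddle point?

The mixed partial ∂²psi/∂p∂q is 0, so the Hessian at any point is diag(psi_pp, psi_qq) = diag(-18(p + 3), 36(3q^2 + 16q + 19)).
At (-2, -3): H = diag(-18, -72).
Both eigenvalues are negative, so H is negative definite: a local maximum.

local maximum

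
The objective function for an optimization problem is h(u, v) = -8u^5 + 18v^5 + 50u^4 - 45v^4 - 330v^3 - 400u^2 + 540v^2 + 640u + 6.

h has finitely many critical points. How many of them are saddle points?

h separates as a function of u plus a function of v, so ∇h=0 decouples.
∂h/∂u = -40(u - 4)(u - 2)(u - 1)(u + 2) = 0 at u ∈ {-2, 1, 2, 4}; ∂h/∂v = 90v(v - 4)(v - 1)(v + 3) = 0 at v ∈ {-3, 0, 1, 4}.
The Hessian is diagonal: diag(h_uu, h_vv). Second derivatives: h_uu(-2)=2880, h_uu(1)=-360, h_uu(2)=320, h_uu(4)=-1440; h_vv(-3)=-7560, h_vv(0)=1080, h_vv(1)=-1080, h_vv(4)=7560.
Saddle points occur where the two diagonal entries have opposite signs: (-2, -3), (-2, 1), (1, 0), (1, 4), (2, -3), (2, 1), (4, 0), (4, 4). Count: 8.

8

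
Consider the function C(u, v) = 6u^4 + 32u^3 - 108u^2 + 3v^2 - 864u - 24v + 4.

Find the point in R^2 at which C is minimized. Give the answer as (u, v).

(3, 4)

C(u,v) separates as P(u) + Q(v) + 4, so its minimum is min P + min Q + 4.
P'(u) = 24(u - 3)(u + 3)(u + 4) vanishes at u ∈ {-4, -3, 3}; Q'(v) = 6v - 24 vanishes at v ∈ {4}.
Local minima of P (where P''>0): P(-4)=1216, P(3)=-2214. Local minima of Q: Q(4)=-48.
So the global minimum of C is P(3) + Q(4) + 4 = -2214 − 48 + 4 = -2258, attained at (3, 4).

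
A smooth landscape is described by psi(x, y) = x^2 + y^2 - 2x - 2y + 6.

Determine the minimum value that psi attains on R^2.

4

psi(x,y) separates as P(x) + Q(y) + 6, so its minimum is min P + min Q + 6.
P'(x) = 2x - 2 vanishes at x ∈ {1}; Q'(y) = 2y - 2 vanishes at y ∈ {1}.
Local minima of P (where P''>0): P(1)=-1. Local minima of Q: Q(1)=-1.
So the global minimum of psi is P(1) + Q(1) + 6 = -1 − 1 + 6 = 4, attained at (1, 1).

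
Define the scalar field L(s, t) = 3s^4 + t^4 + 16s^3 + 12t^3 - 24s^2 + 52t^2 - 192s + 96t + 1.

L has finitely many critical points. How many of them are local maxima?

L separates as a function of s plus a function of t, so ∇L=0 decouples.
∂L/∂s = 12(s - 2)(s + 2)(s + 4) = 0 at s ∈ {-4, -2, 2}; ∂L/∂t = 4(t + 2)(t + 3)(t + 4) = 0 at t ∈ {-4, -3, -2}.
The Hessian is diagonal: diag(L_ss, L_tt). Second derivatives: L_ss(-4)=144, L_ss(-2)=-96, L_ss(2)=288; L_tt(-4)=8, L_tt(-3)=-4, L_tt(-2)=8.
Local maxima occur where both diagonal entries negative: (-2, -3). Count: 1.

1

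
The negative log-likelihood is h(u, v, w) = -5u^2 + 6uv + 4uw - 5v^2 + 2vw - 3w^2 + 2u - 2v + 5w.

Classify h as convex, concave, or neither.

concave

h is quadratic, so its Hessian is the constant matrix H = [[-10, 6, 4], [6, -10, 2], [4, 2, -6]].
Leading principal minors: -10, 64, -88.
Signs alternate −, +, − ⇒ H ≺ 0 ⇒ concave.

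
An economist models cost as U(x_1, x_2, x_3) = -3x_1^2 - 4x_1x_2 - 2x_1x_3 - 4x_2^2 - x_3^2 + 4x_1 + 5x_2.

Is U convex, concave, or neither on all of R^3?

U is quadratic, so its Hessian is the constant matrix H = [[-6, -4, -2], [-4, -8, 0], [-2, 0, -2]].
Leading principal minors: -6, 32, -32.
Signs alternate −, +, − ⇒ H ≺ 0 ⇒ concave.

concave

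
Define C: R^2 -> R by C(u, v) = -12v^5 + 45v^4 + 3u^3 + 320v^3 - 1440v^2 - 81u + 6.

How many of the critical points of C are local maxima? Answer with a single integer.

2

C separates as a function of u plus a function of v, so ∇C=0 decouples.
∂C/∂u = 9(u - 3)(u + 3) = 0 at u ∈ {-3, 3}; ∂C/∂v = -60v(v - 4)(v - 3)(v + 4) = 0 at v ∈ {-4, 0, 3, 4}.
The Hessian is diagonal: diag(C_uu, C_vv). Second derivatives: C_uu(-3)=-54, C_uu(3)=54; C_vv(-4)=13440, C_vv(0)=-2880, C_vv(3)=1260, C_vv(4)=-1920.
Local maxima occur where both diagonal entries negative: (-3, 0), (-3, 4). Count: 2.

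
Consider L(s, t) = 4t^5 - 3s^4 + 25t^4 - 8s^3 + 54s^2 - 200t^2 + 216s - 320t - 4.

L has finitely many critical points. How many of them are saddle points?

L separates as a function of s plus a function of t, so ∇L=0 decouples.
∂L/∂s = -12(s - 3)(s + 2)(s + 3) = 0 at s ∈ {-3, -2, 3}; ∂L/∂t = 20(t - 2)(t + 1)(t + 2)(t + 4) = 0 at t ∈ {-4, -2, -1, 2}.
The Hessian is diagonal: diag(L_ss, L_tt). Second derivatives: L_ss(-3)=-72, L_ss(-2)=60, L_ss(3)=-360; L_tt(-4)=-720, L_tt(-2)=160, L_tt(-1)=-180, L_tt(2)=1440.
Saddle points occur where the two diagonal entries have opposite signs: (-3, -2), (-3, 2), (-2, -4), (-2, -1), (3, -2), (3, 2). Count: 6.

6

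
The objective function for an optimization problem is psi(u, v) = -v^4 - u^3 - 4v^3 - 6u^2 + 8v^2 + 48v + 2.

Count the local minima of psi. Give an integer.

psi separates as a function of u plus a function of v, so ∇psi=0 decouples.
∂psi/∂u = -3u(u + 4) = 0 at u ∈ {-4, 0}; ∂psi/∂v = -4(v - 2)(v + 2)(v + 3) = 0 at v ∈ {-3, -2, 2}.
The Hessian is diagonal: diag(psi_uu, psi_vv). Second derivatives: psi_uu(-4)=12, psi_uu(0)=-12; psi_vv(-3)=-20, psi_vv(-2)=16, psi_vv(2)=-80.
Local minima occur where both diagonal entries positive: (-4, -2). Count: 1.

1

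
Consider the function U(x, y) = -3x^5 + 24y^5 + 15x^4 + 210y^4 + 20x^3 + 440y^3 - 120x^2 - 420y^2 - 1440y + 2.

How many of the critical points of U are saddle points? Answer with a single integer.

U separates as a function of x plus a function of y, so ∇U=0 decouples.
∂U/∂x = -15x(x - 4)(x - 2)(x + 2) = 0 at x ∈ {-2, 0, 2, 4}; ∂U/∂y = 120(y - 1)(y + 1)(y + 3)(y + 4) = 0 at y ∈ {-4, -3, -1, 1}.
The Hessian is diagonal: diag(U_xx, U_yy). Second derivatives: U_xx(-2)=720, U_xx(0)=-240, U_xx(2)=240, U_xx(4)=-720; U_yy(-4)=-1800, U_yy(-3)=960, U_yy(-1)=-1440, U_yy(1)=4800.
Saddle points occur where the two diagonal entries have opposite signs: (-2, -4), (-2, -1), (0, -3), (0, 1), (2, -4), (2, -1), (4, -3), (4, 1). Count: 8.

8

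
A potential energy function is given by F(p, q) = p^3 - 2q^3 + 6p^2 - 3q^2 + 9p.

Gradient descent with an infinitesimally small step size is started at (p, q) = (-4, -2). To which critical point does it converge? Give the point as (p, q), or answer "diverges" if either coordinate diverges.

F is separable, so gradient descent decouples: p follows -∂F/∂p, q follows -∂F/∂q.
∂F/∂p = 3(p + 1)(p + 3); at p=-4 this is 9, so p decreases.
∂F/∂q = -6q(q + 1); at q=-2 this is -12, so q increases.
The p-coordinate has no critical point in that direction and runs off to infinity.

diverges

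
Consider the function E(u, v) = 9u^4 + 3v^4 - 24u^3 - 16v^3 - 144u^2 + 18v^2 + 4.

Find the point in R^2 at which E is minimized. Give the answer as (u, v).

(4, 3)

E(u,v) separates as P(u) + Q(v) + 4, so its minimum is min P + min Q + 4.
P'(u) = 36u(u - 4)(u + 2) vanishes at u ∈ {-2, 0, 4}; Q'(v) = 12v(v - 3)(v - 1) vanishes at v ∈ {0, 1, 3}.
Local minima of P (where P''>0): P(-2)=-240, P(4)=-1536. Local minima of Q: Q(0)=0, Q(3)=-27.
So the global minimum of E is P(4) + Q(3) + 4 = -1536 − 27 + 4 = -1559, attained at (4, 3).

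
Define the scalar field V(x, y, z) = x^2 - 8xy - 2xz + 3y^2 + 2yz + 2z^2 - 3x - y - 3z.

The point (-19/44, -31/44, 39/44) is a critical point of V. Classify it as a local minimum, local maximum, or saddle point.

The Hessian is constant: H = [[2, -8, -2], [-8, 6, 2], [-2, 2, 4]].
Leading principal minors: Δ₁ = 2, Δ₂ = -52, Δ₃ = -176.
The minors fit neither the all-positive nor the alternating-sign pattern, so H is indefinite: a saddle point.

saddle point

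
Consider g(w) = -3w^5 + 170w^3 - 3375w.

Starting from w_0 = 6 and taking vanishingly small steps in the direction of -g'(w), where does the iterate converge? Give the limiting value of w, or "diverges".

g'(w) = -15(w - 5)(w - 3)(w + 3)(w + 5), so g'(6) = -4455.
Gradient descent moves in the -g' direction, i.e. w is increasing.
There is no critical point above w=6, and g' keeps the same sign, so the iterate runs off to +∞.

diverges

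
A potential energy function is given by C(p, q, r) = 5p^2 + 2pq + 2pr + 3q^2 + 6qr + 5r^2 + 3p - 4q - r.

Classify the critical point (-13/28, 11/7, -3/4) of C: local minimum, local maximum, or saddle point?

local minimum

The Hessian is constant: H = [[10, 2, 2], [2, 6, 6], [2, 6, 10]].
Leading principal minors: Δ₁ = 10, Δ₂ = 56, Δ₃ = 224.
All leading minors are positive, so H is positive definite: a local minimum.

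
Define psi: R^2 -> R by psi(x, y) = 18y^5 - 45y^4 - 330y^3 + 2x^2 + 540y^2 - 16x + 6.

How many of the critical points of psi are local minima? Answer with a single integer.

2

psi separates as a function of x plus a function of y, so ∇psi=0 decouples.
∂psi/∂x = 4(x - 4) = 0 at x ∈ {4}; ∂psi/∂y = 90y(y - 4)(y - 1)(y + 3) = 0 at y ∈ {-3, 0, 1, 4}.
The Hessian is diagonal: diag(psi_xx, psi_yy). Second derivatives: psi_xx(4)=4; psi_yy(-3)=-7560, psi_yy(0)=1080, psi_yy(1)=-1080, psi_yy(4)=7560.
Local minima occur where both diagonal entries positive: (4, 0), (4, 4). Count: 2.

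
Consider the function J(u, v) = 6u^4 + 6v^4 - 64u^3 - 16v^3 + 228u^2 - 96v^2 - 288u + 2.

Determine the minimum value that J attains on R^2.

J(u,v) separates as P(u) + Q(v) + 2, so its minimum is min P + min Q + 2.
P'(u) = 24(u - 4)(u - 3)(u - 1) vanishes at u ∈ {1, 3, 4}; Q'(v) = 24v(v - 4)(v + 2) vanishes at v ∈ {-2, 0, 4}.
Local minima of P (where P''>0): P(1)=-118, P(4)=-64. Local minima of Q: Q(-2)=-160, Q(4)=-1024.
So the global minimum of J is P(1) + Q(4) + 2 = -118 − 1024 + 2 = -1140, attained at (1, 4).

-1140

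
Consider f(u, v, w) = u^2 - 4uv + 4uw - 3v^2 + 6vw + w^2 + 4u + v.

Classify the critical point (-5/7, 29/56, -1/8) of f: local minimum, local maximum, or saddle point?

saddle point

The Hessian is constant: H = [[2, -4, 4], [-4, -6, 6], [4, 6, 2]].
Leading principal minors: Δ₁ = 2, Δ₂ = -28, Δ₃ = -224.
The minors fit neither the all-positive nor the alternating-sign pattern, so H is indefinite: a saddle point.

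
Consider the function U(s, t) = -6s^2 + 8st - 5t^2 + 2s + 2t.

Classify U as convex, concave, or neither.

U is quadratic, so its Hessian is the constant matrix H = [[-12, 8], [8, -10]].
det(H) = 56, tr(H) = -22.
det(H) > 0 and tr(H) < 0, so H is negative definite everywhere: concave.

concave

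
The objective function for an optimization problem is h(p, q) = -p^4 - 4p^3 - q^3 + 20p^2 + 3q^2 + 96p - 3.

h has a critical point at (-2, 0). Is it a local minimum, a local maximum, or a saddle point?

local minimum

The mixed partial ∂²h/∂p∂q is 0, so the Hessian at any point is diag(h_pp, h_qq) = diag(4(-3p^2 - 6p + 10), 6(-q + 1)).
At (-2, 0): H = diag(40, 6).
Both eigenvalues are positive, so H is positive definite: a local minimum.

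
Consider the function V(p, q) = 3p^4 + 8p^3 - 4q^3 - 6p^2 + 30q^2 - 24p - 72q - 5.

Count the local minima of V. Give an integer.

2

V separates as a function of p plus a function of q, so ∇V=0 decouples.
∂V/∂p = 12(p - 1)(p + 1)(p + 2) = 0 at p ∈ {-2, -1, 1}; ∂V/∂q = -12(q - 3)(q - 2) = 0 at q ∈ {2, 3}.
The Hessian is diagonal: diag(V_pp, V_qq). Second derivatives: V_pp(-2)=36, V_pp(-1)=-24, V_pp(1)=72; V_qq(2)=12, V_qq(3)=-12.
Local minima occur where both diagonal entries positive: (-2, 2), (1, 2). Count: 2.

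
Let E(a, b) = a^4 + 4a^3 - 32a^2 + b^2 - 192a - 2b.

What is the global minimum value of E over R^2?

-769

E(a,b) separates as P(a) + Q(b), so its minimum is min P + min Q.
P'(a) = 4(a - 4)(a + 3)(a + 4) vanishes at a ∈ {-4, -3, 4}; Q'(b) = 2b - 2 vanishes at b ∈ {1}.
Local minima of P (where P''>0): P(-4)=256, P(4)=-768. Local minima of Q: Q(1)=-1.
So the global minimum of E is P(4) + Q(1) = -768 − 1 = -769, attained at (4, 1).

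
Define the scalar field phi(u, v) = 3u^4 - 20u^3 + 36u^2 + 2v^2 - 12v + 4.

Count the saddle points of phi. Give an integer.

phi separates as a function of u plus a function of v, so ∇phi=0 decouples.
∂phi/∂u = 12u(u - 3)(u - 2) = 0 at u ∈ {0, 2, 3}; ∂phi/∂v = 4(v - 3) = 0 at v ∈ {3}.
The Hessian is diagonal: diag(phi_uu, phi_vv). Second derivatives: phi_uu(0)=72, phi_uu(2)=-24, phi_uu(3)=36; phi_vv(3)=4.
Saddle points occur where the two diagonal entries have opposite signs: (2, 3). Count: 1.

1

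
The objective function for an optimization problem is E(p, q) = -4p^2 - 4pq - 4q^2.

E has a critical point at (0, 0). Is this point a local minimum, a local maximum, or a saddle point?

local maximum

The Hessian of E is constant: H = [[-8, -4], [-4, -8]].
det(H) = (-8)·(-8) − (-4)² = 48.
det(H) > 0 and tr(H) = -16 < 0, so H is negative definite and the point is a local maximum.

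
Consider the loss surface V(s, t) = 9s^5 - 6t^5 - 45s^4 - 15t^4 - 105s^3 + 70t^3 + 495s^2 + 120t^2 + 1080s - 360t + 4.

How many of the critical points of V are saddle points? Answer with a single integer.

V separates as a function of s plus a function of t, so ∇V=0 decouples.
∂V/∂s = 45(s - 4)(s - 3)(s + 1)(s + 2) = 0 at s ∈ {-2, -1, 3, 4}; ∂V/∂t = -30(t - 2)(t - 1)(t + 2)(t + 3) = 0 at t ∈ {-3, -2, 1, 2}.
The Hessian is diagonal: diag(V_ss, V_tt). Second derivatives: V_ss(-2)=-1350, V_ss(-1)=900, V_ss(3)=-900, V_ss(4)=1350; V_tt(-3)=600, V_tt(-2)=-360, V_tt(1)=360, V_tt(2)=-600.
Saddle points occur where the two diagonal entries have opposite signs: (-2, -3), (-2, 1), (-1, -2), (-1, 2), (3, -3), (3, 1), (4, -2), (4, 2). Count: 8.

8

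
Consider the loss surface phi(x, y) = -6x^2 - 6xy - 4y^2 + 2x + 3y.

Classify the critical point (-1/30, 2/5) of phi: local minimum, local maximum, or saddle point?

local maximum

The Hessian of phi is constant: H = [[-12, -6], [-6, -8]].
det(H) = (-12)·(-8) − (-6)² = 60.
det(H) > 0 and tr(H) = -20 < 0, so H is negative definite and the point is a local maximum.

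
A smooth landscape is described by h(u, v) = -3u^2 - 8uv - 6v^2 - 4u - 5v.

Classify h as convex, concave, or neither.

h is quadratic, so its Hessian is the constant matrix H = [[-6, -8], [-8, -12]].
det(H) = 8, tr(H) = -18.
det(H) > 0 and tr(H) < 0, so H is negative definite everywhere: concave.

concave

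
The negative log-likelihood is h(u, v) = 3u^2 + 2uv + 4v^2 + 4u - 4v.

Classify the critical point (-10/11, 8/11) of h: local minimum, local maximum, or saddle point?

local minimum

The Hessian of h is constant: H = [[6, 2], [2, 8]].
det(H) = 6·8 − 2² = 44.
det(H) > 0 and tr(H) = 14 > 0, so H is positive definite and the point is a local minimum.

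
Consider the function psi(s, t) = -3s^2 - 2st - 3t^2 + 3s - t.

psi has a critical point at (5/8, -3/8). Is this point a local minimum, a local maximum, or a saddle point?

The Hessian of psi is constant: H = [[-6, -2], [-2, -6]].
det(H) = (-6)·(-6) − (-2)² = 32.
det(H) > 0 and tr(H) = -12 < 0, so H is negative definite and the point is a local maximum.

local maximum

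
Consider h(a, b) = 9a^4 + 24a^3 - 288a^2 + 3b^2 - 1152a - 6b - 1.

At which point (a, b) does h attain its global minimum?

(4, 1)

h(a,b) separates as P(a) + Q(b) − 1, so its minimum is min P + min Q − 1.
P'(a) = 36(a - 4)(a + 2)(a + 4) vanishes at a ∈ {-4, -2, 4}; Q'(b) = 6b - 6 vanishes at b ∈ {1}.
Local minima of P (where P''>0): P(-4)=768, P(4)=-5376. Local minima of Q: Q(1)=-3.
So the global minimum of h is P(4) + Q(1) − 1 = -5376 − 3 − 1 = -5380, attained at (4, 1).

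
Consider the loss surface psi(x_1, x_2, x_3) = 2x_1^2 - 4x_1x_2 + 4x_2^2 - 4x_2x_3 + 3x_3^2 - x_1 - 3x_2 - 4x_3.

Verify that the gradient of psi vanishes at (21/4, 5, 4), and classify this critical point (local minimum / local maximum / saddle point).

∇psi = (4x_1 - 4x_2 - 1, -4x_1 + 8x_2 - 4x_3 - 3, -4x_2 + 6x_3 - 4); substituting (21/4, 5, 4) gives ∇psi = (0, 0, 0), so (21/4, 5, 4) is indeed a critical point.
The Hessian is constant: H = [[4, -4, 0], [-4, 8, -4], [0, -4, 6]].
Leading principal minors: Δ₁ = 4, Δ₂ = 16, Δ₃ = 32.
All leading minors are positive, so H is positive definite: a local minimum.

local minimum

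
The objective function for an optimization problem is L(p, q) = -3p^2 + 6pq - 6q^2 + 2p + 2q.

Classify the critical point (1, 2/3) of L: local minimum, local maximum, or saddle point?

local maximum

The Hessian of L is constant: H = [[-6, 6], [6, -12]].
det(H) = (-6)·(-12) − 6² = 36.
det(H) > 0 and tr(H) = -18 < 0, so H is negative definite and the point is a local maximum.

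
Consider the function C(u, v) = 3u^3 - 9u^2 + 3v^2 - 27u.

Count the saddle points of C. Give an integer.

1

C separates as a function of u plus a function of v, so ∇C=0 decouples.
∂C/∂u = 9(u - 3)(u + 1) = 0 at u ∈ {-1, 3}; ∂C/∂v = 6v = 0 at v ∈ {0}.
The Hessian is diagonal: diag(C_uu, C_vv). Second derivatives: C_uu(-1)=-36, C_uu(3)=36; C_vv(0)=6.
Saddle points occur where the two diagonal entries have opposite signs: (-1, 0). Count: 1.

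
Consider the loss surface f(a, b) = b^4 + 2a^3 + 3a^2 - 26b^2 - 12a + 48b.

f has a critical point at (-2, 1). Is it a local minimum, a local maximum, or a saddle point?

local maximum

The mixed partial ∂²f/∂a∂b is 0, so the Hessian at any point is diag(f_aa, f_bb) = diag(6(2a + 1), 4(3b^2 - 13)).
At (-2, 1): H = diag(-18, -40).
Both eigenvalues are negative, so H is negative definite: a local maximum.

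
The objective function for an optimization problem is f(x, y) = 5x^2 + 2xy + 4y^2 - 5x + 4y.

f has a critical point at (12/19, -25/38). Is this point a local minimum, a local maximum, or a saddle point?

The Hessian of f is constant: H = [[10, 2], [2, 8]].
det(H) = 10·8 − 2² = 76.
det(H) > 0 and tr(H) = 18 > 0, so H is positive definite and the point is a local minimum.

local minimum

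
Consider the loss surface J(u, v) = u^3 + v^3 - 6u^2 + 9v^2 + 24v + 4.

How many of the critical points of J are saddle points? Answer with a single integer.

J separates as a function of u plus a function of v, so ∇J=0 decouples.
∂J/∂u = 3u(u - 4) = 0 at u ∈ {0, 4}; ∂J/∂v = 3(v + 2)(v + 4) = 0 at v ∈ {-4, -2}.
The Hessian is diagonal: diag(J_uu, J_vv). Second derivatives: J_uu(0)=-12, J_uu(4)=12; J_vv(-4)=-6, J_vv(-2)=6.
Saddle points occur where the two diagonal entries have opposite signs: (0, -2), (4, -4). Count: 2.

2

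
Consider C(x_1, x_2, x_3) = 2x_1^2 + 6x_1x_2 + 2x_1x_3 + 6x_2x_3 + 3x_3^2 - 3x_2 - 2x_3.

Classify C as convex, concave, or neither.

C is quadratic, so its Hessian is the constant matrix H = [[4, 6, 2], [6, 0, 6], [2, 6, 6]].
Leading principal minors: 4, -36, -216.
Neither pattern holds ⇒ H is indefinite ⇒ neither convex nor concave.

neither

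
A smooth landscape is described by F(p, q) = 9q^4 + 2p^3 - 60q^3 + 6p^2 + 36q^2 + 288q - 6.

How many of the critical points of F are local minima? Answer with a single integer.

F separates as a function of p plus a function of q, so ∇F=0 decouples.
∂F/∂p = 6p(p + 2) = 0 at p ∈ {-2, 0}; ∂F/∂q = 36(q - 4)(q - 2)(q + 1) = 0 at q ∈ {-1, 2, 4}.
The Hessian is diagonal: diag(F_pp, F_qq). Second derivatives: F_pp(-2)=-12, F_pp(0)=12; F_qq(-1)=540, F_qq(2)=-216, F_qq(4)=360.
Local minima occur where both diagonal entries positive: (0, -1), (0, 4). Count: 2.

2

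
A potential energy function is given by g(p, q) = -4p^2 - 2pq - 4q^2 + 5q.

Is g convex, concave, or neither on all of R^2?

concave

g is quadratic, so its Hessian is the constant matrix H = [[-8, -2], [-2, -8]].
det(H) = 60, tr(H) = -16.
det(H) > 0 and tr(H) < 0, so H is negative definite everywhere: concave.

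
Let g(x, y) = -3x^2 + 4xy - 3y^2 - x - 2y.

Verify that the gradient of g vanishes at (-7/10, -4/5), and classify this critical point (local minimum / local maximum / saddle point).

local maximum

∇g = (-6x + 4y - 1, 4x - 6y - 2); substituting (-7/10, -4/5) gives ∇g = (0, 0), so (-7/10, -4/5) is indeed a critical point.
The Hessian of g is constant: H = [[-6, 4], [4, -6]].
det(H) = (-6)·(-6) − 4² = 20.
det(H) > 0 and tr(H) = -12 < 0, so H is negative definite and the point is a local maximum.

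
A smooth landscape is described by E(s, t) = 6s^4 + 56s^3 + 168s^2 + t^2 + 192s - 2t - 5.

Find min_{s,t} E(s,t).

-134

E(s,t) separates as P(s) + Q(t) − 5, so its minimum is min P + min Q − 5.
P'(s) = 24(s + 1)(s + 2)(s + 4) vanishes at s ∈ {-4, -2, -1}; Q'(t) = 2(t - 1) vanishes at t ∈ {1}.
Local minima of P (where P''>0): P(-4)=-128, P(-1)=-74. Local minima of Q: Q(1)=-1.
So the global minimum of E is P(-4) + Q(1) − 5 = -128 − 1 − 5 = -134, attained at (-4, 1).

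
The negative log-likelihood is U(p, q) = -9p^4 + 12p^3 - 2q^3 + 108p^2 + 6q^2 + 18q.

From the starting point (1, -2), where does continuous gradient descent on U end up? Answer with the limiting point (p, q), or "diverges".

U is separable, so gradient descent decouples: p follows -∂U/∂p, q follows -∂U/∂q.
∂U/∂p = -36p(p - 3)(p + 2); at p=1 this is 216, so p decreases.
∂U/∂q = -6(q - 3)(q + 1); at q=-2 this is -30, so q increases.
p converges to its nearest critical value 0 (a local min of the p-part); q converges to -1. The iterate converges to (0, -1).

(0, -1)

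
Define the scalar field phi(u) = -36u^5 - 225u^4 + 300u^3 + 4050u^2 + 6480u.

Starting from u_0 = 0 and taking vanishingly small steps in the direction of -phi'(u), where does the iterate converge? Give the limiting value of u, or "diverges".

-1

phi'(u) = -180(u - 3)(u + 1)(u + 3)(u + 4), so phi'(0) = 6480.
Gradient descent moves in the -phi' direction, i.e. u is decreasing.
The nearest critical point in that direction is u = -1, where phi'' = 4320 > 0 (a local minimum). The iterate converges there.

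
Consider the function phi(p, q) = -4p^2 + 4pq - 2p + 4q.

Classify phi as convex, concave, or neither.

neither

phi is quadratic, so its Hessian is the constant matrix H = [[-8, 4], [4, 0]].
det(H) = -16, tr(H) = -8.
det(H) < 0, so H is indefinite: neither convex nor concave.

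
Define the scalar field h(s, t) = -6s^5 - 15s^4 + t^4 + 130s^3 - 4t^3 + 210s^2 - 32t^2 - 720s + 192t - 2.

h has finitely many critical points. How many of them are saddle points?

6

h separates as a function of s plus a function of t, so ∇h=0 decouples.
∂h/∂s = -30(s - 3)(s - 1)(s + 2)(s + 4) = 0 at s ∈ {-4, -2, 1, 3}; ∂h/∂t = 4(t - 4)(t - 3)(t + 4) = 0 at t ∈ {-4, 3, 4}.
The Hessian is diagonal: diag(h_ss, h_tt). Second derivatives: h_ss(-4)=2100, h_ss(-2)=-900, h_ss(1)=900, h_ss(3)=-2100; h_tt(-4)=224, h_tt(3)=-28, h_tt(4)=32.
Saddle points occur where the two diagonal entries have opposite signs: (-4, 3), (-2, -4), (-2, 4), (1, 3), (3, -4), (3, 4). Count: 6.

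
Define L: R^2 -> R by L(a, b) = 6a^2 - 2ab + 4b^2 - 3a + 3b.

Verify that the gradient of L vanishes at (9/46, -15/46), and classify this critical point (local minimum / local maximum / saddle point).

∇L = (12a - 2b - 3, -2a + 8b + 3); substituting (9/46, -15/46) gives ∇L = (0, 0), so (9/46, -15/46) is indeed a critical point.
The Hessian of L is constant: H = [[12, -2], [-2, 8]].
det(H) = 12·8 − (-2)² = 92.
det(H) > 0 and tr(H) = 20 > 0, so H is positive definite and the point is a local minimum.

local minimum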